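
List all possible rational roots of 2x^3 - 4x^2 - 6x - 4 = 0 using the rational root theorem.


Rational root theorem: possible roots are ±p/q where:
  p divides the constant term (-4): p ∈ {1, 2, 4}
  q divides the leading coefficient (2): q ∈ {1, 2}

All possible rational roots: -4, -2, -1, -1/2, 1/2, 1, 2, 4

-4, -2, -1, -1/2, 1/2, 1, 2, 4


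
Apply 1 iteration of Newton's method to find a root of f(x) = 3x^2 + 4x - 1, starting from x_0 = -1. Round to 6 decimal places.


Newton's method: x_(n+1) = x_n - f(x_n)/f'(x_n)
f(x) = 3x^2 + 4x - 1
f'(x) = 6x + 4

Iteration 1:
  f(-1.000000) = -2.000000
  f'(-1.000000) = -2.000000
  x_1 = -1.000000 - (-2.000000)/(-2.000000) = -2.000000

x_1 = -2.000000


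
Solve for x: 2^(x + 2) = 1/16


Express both sides with the same base.
1/16 = 2^(-4)
Since the bases match, equate exponents: x + 2 = -4
So x = -4 - (2) = -6

x = -6


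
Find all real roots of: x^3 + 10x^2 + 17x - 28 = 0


Let p(x) = x^3 + 10x^2 + 17x - 28. By the rational root theorem (leading coefficient 1), any rational root is an integer divisor of 28: try ±1, ±2, ... in turn.
Test x = 1: value = 0 ✓, so (x - 1) is a factor.
Synthetic division by (x - 1): bring down 1; 1(1) + 10 = 11; 11(1) + 17 = 28; 28(1) - 28 = 0 → quotient x^2 + 11x + 28, remainder 0.
Solve the quadratic x^2 + 11x + 28 = 0: discriminant = 11^2 - 4(1)(28) = 121 - 112 = 9.
sqrt(9) = 3, so x = (-11 ± 3)/2: x = -4 or x = -7.

x = -7, x = -4, x = 1


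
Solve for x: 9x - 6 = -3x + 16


Starting with: 9x - 6 = -3x + 16
Move all x terms to left: (9 + 3)x = 16 + 6
Simplify: 12x = 22
Divide both sides by 12: x = 11/6

x = 11/6


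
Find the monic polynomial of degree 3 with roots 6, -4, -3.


A monic polynomial with roots 6, -4, -3 is:
p(x) = (x - 6)(x + 4)(x + 3)
After multiplying by (x - 6): x - 6
After multiplying by (x + 4): x^2 - 2x - 24
After multiplying by (x + 3): x^3 + x^2 - 30x - 72

x^3 + x^2 - 30x - 72


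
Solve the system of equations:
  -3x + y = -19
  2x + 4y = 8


Using Cramer's rule:
Determinant D = (-3)(4) - (2)(1) = -12 - 2 = -14
Dx = (-19)(4) - (8)(1) = -76 - 8 = -84
Dy = (-3)(8) - (2)(-19) = -24 + 38 = 14
x = Dx/D = -84/-14 = 6
y = Dy/D = 14/-14 = -1

x = 6, y = -1


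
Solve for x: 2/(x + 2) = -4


Multiply both sides by (x + 2): 2 = -4(x + 2)
Distribute: 2 = -4x - 8
-4x = 2 + 8 = 10
x = -5/2

x = -5/2


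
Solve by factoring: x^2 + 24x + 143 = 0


We need two numbers that multiply to 143 and add to 24.
Those numbers are 13 and 11 (since 13 * 11 = 143 and 13 + 11 = 24).
So x^2 + 24x + 143 = (x + 13)(x + 11) = 0
Setting each factor to zero: x = -13 or x = -11

x = -13, x = -11


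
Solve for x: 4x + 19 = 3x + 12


Starting with: 4x + 19 = 3x + 12
Move all x terms to left: (4 - 3)x = 12 - 19
Simplify: x = -7
Divide both sides by 1: x = -7

x = -7


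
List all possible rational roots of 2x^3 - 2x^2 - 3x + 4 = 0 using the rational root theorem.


Rational root theorem: possible roots are ±p/q where:
  p divides the constant term (4): p ∈ {1, 2, 4}
  q divides the leading coefficient (2): q ∈ {1, 2}

All possible rational roots: -4, -2, -1, -1/2, 1/2, 1, 2, 4

-4, -2, -1, -1/2, 1/2, 1, 2, 4


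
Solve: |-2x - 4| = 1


An absolute value equation |expr| = 1 gives two cases:
Case 1: -2x - 4 = 1
  -2x = 5, so x = -5/2
Case 2: -2x - 4 = -1
  -2x = 3, so x = -3/2

x = -5/2, x = -3/2


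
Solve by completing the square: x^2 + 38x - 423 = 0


Start: x^2 + 38x - 423 = 0
Move constant: x^2 + 38x = 423
Half of 38 is 19, squared is 361
Add 361 to both sides: x^2 + 38x + 361 = 784
(x + 19)^2 = 784
x + 19 = ±28
x = -19 + 28 = 9 or x = -19 - 28 = -47

x = -47, x = 9


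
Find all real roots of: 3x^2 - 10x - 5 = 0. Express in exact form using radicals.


Using the quadratic formula: x = (-b ± sqrt(b^2 - 4ac)) / (2a)
Here a = 3, b = -10, c = -5
Discriminant = b^2 - 4ac = (-10)^2 - 4(3)(-5) = 100 + 60 = 160
Since discriminant = 160 > 0, there are two real roots.
x = (10 ± 4*sqrt(10)) / 6
Simplifying: x = (5 ± 2*sqrt(10)) / 3
Numerically: x ≈ 3.7749 or x ≈ -0.4415

x = (5 + 2*sqrt(10)) / 3 or x = (5 - 2*sqrt(10)) / 3


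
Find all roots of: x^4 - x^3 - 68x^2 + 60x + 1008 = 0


Let p(x) = x^4 - x^3 - 68x^2 + 60x + 1008. By the rational root theorem (leading coefficient 1), any rational root is an integer divisor of 1008: try ±1, ±2, ... in turn.
Test x = 1: value = 1000 ≠ 0.
Test x = -1: value = 882 ≠ 0.
Test x = 2: value = 864 ≠ 0.
Test x = -2: value = 640 ≠ 0.
Test x = 3: value = 630 ≠ 0.
Test x = -3: value = 324 ≠ 0.
Test x = 4: value = 352 ≠ 0.
Test x = -4: value = 0 ✓, so (x + 4) is a factor.
Synthetic division by (x + 4): bring down 1; 1(-4) - 1 = -5; (-5)(-4) - 68 = -48; (-48)(-4) + 60 = 252; 252(-4) + 1008 = 0 → quotient x^3 - 5x^2 - 48x + 252, remainder 0.
Continue with the quotient x^3 - 5x^2 - 48x + 252 (candidates must divide 252; re-test x = -4 first in case it repeats).
Test x = -4: value = 300 ≠ 0.
Test x = 6: value = 0 ✓, so (x - 6) is a factor.
Synthetic division by (x - 6): bring down 1; 1(6) - 5 = 1; 1(6) - 48 = -42; (-42)(6) + 252 = 0 → quotient x^2 + x - 42, remainder 0.
Solve the quadratic x^2 + x - 42 = 0: discriminant = 1^2 - 4(1)(-42) = 1 + 168 = 169.
sqrt(169) = 13, so x = (-1 ± 13)/2: x = 6 or x = -7.
Collecting all roots found:

x = -7, x = -4, x = 6 (multiplicity 2)


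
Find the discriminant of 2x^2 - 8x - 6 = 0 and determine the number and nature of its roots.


For ax^2 + bx + c = 0, discriminant D = b^2 - 4ac
Here a = 2, b = -8, c = -6
D = (-8)^2 - 4(2)(-6) = 64 + 48 = 112

D = 112 > 0 but not a perfect square
The equation has 2 distinct real irrational roots.

Discriminant = 112, 2 distinct real irrational roots


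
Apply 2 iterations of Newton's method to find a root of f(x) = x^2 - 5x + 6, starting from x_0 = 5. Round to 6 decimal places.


Newton's method: x_(n+1) = x_n - f(x_n)/f'(x_n)
f(x) = x^2 - 5x + 6
f'(x) = 2x - 5

Iteration 1:
  f(5.000000) = 6.000000
  f'(5.000000) = 5.000000
  x_1 = 5.000000 - (6.000000)/(5.000000) = 3.800000

Iteration 2:
  f(3.800000) = 1.440000
  f'(3.800000) = 2.600000
  x_2 = 3.800000 - (1.440000)/(2.600000) = 3.246154

x_2 = 3.246154


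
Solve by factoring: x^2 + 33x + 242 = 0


We need two numbers that multiply to 242 and add to 33.
Those numbers are 22 and 11 (since 22 * 11 = 242 and 22 + 11 = 33).
So x^2 + 33x + 242 = (x + 22)(x + 11) = 0
Setting each factor to zero: x = -22 or x = -11

x = -22, x = -11


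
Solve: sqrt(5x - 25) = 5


Square both sides: 5x - 25 = 5^2 = 25
5x = 25 + 25 = 50
x = 10
Check: sqrt(5*10 - 25) = sqrt(25) = 5 ✓

x = 10


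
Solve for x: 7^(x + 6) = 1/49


Express both sides with the same base.
1/49 = 7^(-2)
Since the bases match, equate exponents: x + 6 = -2
So x = -2 - (6) = -8

x = -8


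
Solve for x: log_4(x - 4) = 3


Convert to exponential form: x - 4 = 4^3 = 64
x = 64 + 4 = 68
Check: log_4(68 - 4) = log_4(64) = log_4(64) = 3 ✓

x = 68


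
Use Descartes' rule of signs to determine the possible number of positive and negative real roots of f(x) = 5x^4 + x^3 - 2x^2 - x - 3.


Descartes' rule of signs:

For positive roots, count sign changes in f(x) = 5x^4 + x^3 - 2x^2 - x - 3:
Signs of coefficients: +, +, -, -, -
Number of sign changes: 1
Possible positive real roots: 1

For negative roots, examine f(-x) = 5x^4 - x^3 - 2x^2 + x - 3:
Signs of coefficients: +, -, -, +, -
Number of sign changes: 3
Possible negative real roots: 3, 1

Positive roots: 1; Negative roots: 3 or 1


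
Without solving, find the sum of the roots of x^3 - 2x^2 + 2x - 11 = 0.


By Vieta's formulas for x^3 + bx^2 + cx + d = 0:
  r1 + r2 + r3 = -b/a = 2
  r1*r2 + r1*r3 + r2*r3 = c/a = 2
  r1*r2*r3 = -d/a = 11


Sum = 2


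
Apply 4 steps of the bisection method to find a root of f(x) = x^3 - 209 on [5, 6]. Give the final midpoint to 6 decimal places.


f(x) = x^3 - 209
f(5) = -84 < 0
f(6) = 7 > 0

Step 1: midpoint = (5.000000 + 6.000000)/2 = 5.500000
  f(5.500000) = -42.625000
  f(mid) < 0, so root is in [5.500000, 6.000000]

Step 2: midpoint = (5.500000 + 6.000000)/2 = 5.750000
  f(5.750000) = -18.890625
  f(mid) < 0, so root is in [5.750000, 6.000000]

Step 3: midpoint = (5.750000 + 6.000000)/2 = 5.875000
  f(5.875000) = -6.220703
  f(mid) < 0, so root is in [5.875000, 6.000000]

Step 4: midpoint = (5.875000 + 6.000000)/2 = 5.937500
  f(5.937500) = 0.320068
  f(mid) > 0, so root is in [5.875000, 5.937500]

midpoint = 5.937500


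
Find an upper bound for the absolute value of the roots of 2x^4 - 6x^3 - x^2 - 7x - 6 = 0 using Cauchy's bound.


Cauchy's bound: all roots r satisfy |r| <= 1 + max(|a_i/a_n|) for i = 0,...,n-1
where a_n is the leading coefficient.

Coefficients: [2, -6, -1, -7, -6]
Leading coefficient a_n = 2
Ratios |a_i/a_n|: 3, 1/2, 7/2, 3
Maximum ratio: 7/2
Cauchy's bound: |r| <= 1 + 7/2 = 9/2

Upper bound = 9/2


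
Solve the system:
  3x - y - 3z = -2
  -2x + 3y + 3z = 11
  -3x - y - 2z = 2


Using Cramer's rule. Expand each determinant along the first row.
D  = 3*[3*(-2) - 3*(-1)] - (-1)*[(-2)*(-2) - 3*(-3)] + (-3)*[(-2)*(-1) - 3*(-3)]
  = 3*(-3) - (-1)*(13) + (-3)*(11) = -29
Dx = (-2)*[3*(-2) - 3*(-1)] - (-1)*[11*(-2) - 3*2] + (-3)*[11*(-1) - 3*2]
  = (-2)*(-3) - (-1)*(-28) + (-3)*(-17) = 29
Dy = 3*[11*(-2) - 3*2] - (-2)*[(-2)*(-2) - 3*(-3)] + (-3)*[(-2)*2 - 11*(-3)]
  = 3*(-28) - (-2)*(13) + (-3)*(29) = -145
Dz = 3*[3*2 - 11*(-1)] - (-1)*[(-2)*2 - 11*(-3)] + (-2)*[(-2)*(-1) - 3*(-3)]
  = 3*(17) - (-1)*(29) + (-2)*(11) = 58
x = Dx/D = 29/-29 = -1, y = Dy/D = -145/-29 = 5, z = Dz/D = 58/-29 = -2
Check eq1: (3)(-1) + (-1)(5) + (-3)(-2) = -2 = -2 ✓
Check eq2: (-2)(-1) + (3)(5) + (3)(-2) = 11 = 11 ✓
Check eq3: (-3)(-1) + (-1)(5) + (-2)(-2) = 2 = 2 ✓

x = -1, y = 5, z = -2


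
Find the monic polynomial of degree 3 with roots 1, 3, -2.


A monic polynomial with roots 1, 3, -2 is:
p(x) = (x - 1)(x - 3)(x + 2)
After multiplying by (x - 1): x - 1
After multiplying by (x - 3): x^2 - 4x + 3
After multiplying by (x + 2): x^3 - 2x^2 - 5x + 6

x^3 - 2x^2 - 5x + 6


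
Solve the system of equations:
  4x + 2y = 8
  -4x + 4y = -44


Using Cramer's rule:
Determinant D = (4)(4) - (-4)(2) = 16 + 8 = 24
Dx = (8)(4) - (-44)(2) = 32 + 88 = 120
Dy = (4)(-44) - (-4)(8) = -176 + 32 = -144
x = Dx/D = 120/24 = 5
y = Dy/D = -144/24 = -6

x = 5, y = -6


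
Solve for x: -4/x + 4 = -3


Subtract 4 from both sides: -4/x = -7
Multiply both sides by x: -4 = -7 * x
Divide by -7: x = 4/7

x = 4/7


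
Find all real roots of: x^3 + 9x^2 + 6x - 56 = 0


Let p(x) = x^3 + 9x^2 + 6x - 56. By the rational root theorem (leading coefficient 1), any rational root is an integer divisor of 56: try ±1, ±2, ... in turn.
Test x = 1: value = -40 ≠ 0.
Test x = -1: value = -54 ≠ 0.
Test x = 2: value = 0 ✓, so (x - 2) is a factor.
Synthetic division by (x - 2): bring down 1; 1(2) + 9 = 11; 11(2) + 6 = 28; 28(2) - 56 = 0 → quotient x^2 + 11x + 28, remainder 0.
Solve the quadratic x^2 + 11x + 28 = 0: discriminant = 11^2 - 4(1)(28) = 121 - 112 = 9.
sqrt(9) = 3, so x = (-11 ± 3)/2: x = -4 or x = -7.

x = -7, x = -4, x = 2


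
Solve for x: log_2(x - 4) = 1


Convert to exponential form: x - 4 = 2^1 = 2
x = 2 + 4 = 6
Check: log_2(6 - 4) = log_2(2) = log_2(2) = 1 ✓

x = 6


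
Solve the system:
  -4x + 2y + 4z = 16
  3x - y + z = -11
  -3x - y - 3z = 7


Using Cramer's rule. Expand each determinant along the first row.
D  = (-4)*[(-1)*(-3) - 1*(-1)] - 2*[3*(-3) - 1*(-3)] + 4*[3*(-1) - (-1)*(-3)]
  = (-4)*(4) - 2*(-6) + 4*(-6) = -28
Dx = 16*[(-1)*(-3) - 1*(-1)] - 2*[(-11)*(-3) - 1*7] + 4*[(-11)*(-1) - (-1)*7]
  = 16*(4) - 2*(26) + 4*(18) = 84
Dy = (-4)*[(-11)*(-3) - 1*7] - 16*[3*(-3) - 1*(-3)] + 4*[3*7 - (-11)*(-3)]
  = (-4)*(26) - 16*(-6) + 4*(-12) = -56
Dz = (-4)*[(-1)*7 - (-11)*(-1)] - 2*[3*7 - (-11)*(-3)] + 16*[3*(-1) - (-1)*(-3)]
  = (-4)*(-18) - 2*(-12) + 16*(-6) = 0
x = Dx/D = 84/-28 = -3, y = Dy/D = -56/-28 = 2, z = Dz/D = 0/-28 = 0
Check eq1: (-4)(-3) + (2)(2) + (4)(0) = 16 = 16 ✓
Check eq2: (3)(-3) + (-1)(2) + (1)(0) = -11 = -11 ✓
Check eq3: (-3)(-3) + (-1)(2) + (-3)(0) = 7 = 7 ✓

x = -3, y = 2, z = 0


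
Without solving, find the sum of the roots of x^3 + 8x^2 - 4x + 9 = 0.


By Vieta's formulas for x^3 + bx^2 + cx + d = 0:
  r1 + r2 + r3 = -b/a = -8
  r1*r2 + r1*r3 + r2*r3 = c/a = -4
  r1*r2*r3 = -d/a = -9


Sum = -8


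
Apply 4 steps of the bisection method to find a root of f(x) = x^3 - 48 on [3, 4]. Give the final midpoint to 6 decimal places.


f(x) = x^3 - 48
f(3) = -21 < 0
f(4) = 16 > 0

Step 1: midpoint = (3.000000 + 4.000000)/2 = 3.500000
  f(3.500000) = -5.125000
  f(mid) < 0, so root is in [3.500000, 4.000000]

Step 2: midpoint = (3.500000 + 4.000000)/2 = 3.750000
  f(3.750000) = 4.734375
  f(mid) > 0, so root is in [3.500000, 3.750000]

Step 3: midpoint = (3.500000 + 3.750000)/2 = 3.625000
  f(3.625000) = -0.365234
  f(mid) < 0, so root is in [3.625000, 3.750000]

Step 4: midpoint = (3.625000 + 3.750000)/2 = 3.687500
  f(3.687500) = 2.141357
  f(mid) > 0, so root is in [3.625000, 3.687500]

midpoint = 3.687500


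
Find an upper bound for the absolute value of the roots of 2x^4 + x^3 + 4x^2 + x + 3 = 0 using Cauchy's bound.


Cauchy's bound: all roots r satisfy |r| <= 1 + max(|a_i/a_n|) for i = 0,...,n-1
where a_n is the leading coefficient.

Coefficients: [2, 1, 4, 1, 3]
Leading coefficient a_n = 2
Ratios |a_i/a_n|: 1/2, 2, 1/2, 3/2
Maximum ratio: 2
Cauchy's bound: |r| <= 1 + 2 = 3

Upper bound = 3


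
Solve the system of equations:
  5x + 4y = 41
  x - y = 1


Using Cramer's rule:
Determinant D = (5)(-1) - (1)(4) = -5 - 4 = -9
Dx = (41)(-1) - (1)(4) = -41 - 4 = -45
Dy = (5)(1) - (1)(41) = 5 - 41 = -36
x = Dx/D = -45/-9 = 5
y = Dy/D = -36/-9 = 4

x = 5, y = 4


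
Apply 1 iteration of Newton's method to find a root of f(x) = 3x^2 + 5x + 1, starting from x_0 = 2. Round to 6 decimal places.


Newton's method: x_(n+1) = x_n - f(x_n)/f'(x_n)
f(x) = 3x^2 + 5x + 1
f'(x) = 6x + 5

Iteration 1:
  f(2.000000) = 23.000000
  f'(2.000000) = 17.000000
  x_1 = 2.000000 - (23.000000)/(17.000000) = 0.647059

x_1 = 0.647059


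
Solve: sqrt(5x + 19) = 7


Square both sides: 5x + 19 = 7^2 = 49
5x = 49 - 19 = 30
x = 6
Check: sqrt(5*6 + 19) = sqrt(49) = 7 ✓

x = 6


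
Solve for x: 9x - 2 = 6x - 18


Starting with: 9x - 2 = 6x - 18
Move all x terms to left: (9 - 6)x = -18 + 2
Simplify: 3x = -16
Divide both sides by 3: x = -16/3

x = -16/3


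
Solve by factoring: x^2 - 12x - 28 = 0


We need two numbers that multiply to -28 and add to -12.
Those numbers are -14 and 2 (since (-14) * 2 = -28 and (-14) + 2 = -12).
So x^2 - 12x - 28 = (x - 14)(x + 2) = 0
Setting each factor to zero: x = 14 or x = -2

x = -2, x = 14


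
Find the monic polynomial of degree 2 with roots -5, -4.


A monic polynomial with roots -5, -4 is:
p(x) = (x + 5)(x + 4)
After multiplying by (x + 5): x + 5
After multiplying by (x + 4): x^2 + 9x + 20

x^2 + 9x + 20


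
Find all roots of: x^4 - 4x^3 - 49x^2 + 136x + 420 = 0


Let p(x) = x^4 - 4x^3 - 49x^2 + 136x + 420. By the rational root theorem (leading coefficient 1), any rational root is an integer divisor of 420: try ±1, ±2, ... in turn.
Test x = 1: value = 504 ≠ 0.
Test x = -1: value = 240 ≠ 0.
Test x = 2: value = 480 ≠ 0.
Test x = -2: value = 0 ✓, so (x + 2) is a factor.
Synthetic division by (x + 2): bring down 1; 1(-2) - 4 = -6; (-6)(-2) - 49 = -37; (-37)(-2) + 136 = 210; 210(-2) + 420 = 0 → quotient x^3 - 6x^2 - 37x + 210, remainder 0.
Continue with the quotient x^3 - 6x^2 - 37x + 210 (candidates must divide 210; re-test x = -2 first in case it repeats).
Test x = -2: value = 252 ≠ 0.
Test x = 3: value = 72 ≠ 0.
Test x = -3: value = 240 ≠ 0.
Test x = 5: value = 0 ✓, so (x - 5) is a factor.
Synthetic division by (x - 5): bring down 1; 1(5) - 6 = -1; (-1)(5) - 37 = -42; (-42)(5) + 210 = 0 → quotient x^2 - x - 42, remainder 0.
Solve the quadratic x^2 - x - 42 = 0: discriminant = (-1)^2 - 4(1)(-42) = 1 + 168 = 169.
sqrt(169) = 13, so x = (1 ± 13)/2: x = 7 or x = -6.
Collecting all roots found:

x = -6, x = -2, x = 5, x = 7


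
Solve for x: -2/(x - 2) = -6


Multiply both sides by (x - 2): -2 = -6(x - 2)
Distribute: -2 = -6x + 12
-6x = -2 - 12 = -14
x = 7/3

x = 7/3


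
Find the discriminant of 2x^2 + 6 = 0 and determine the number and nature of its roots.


For ax^2 + bx + c = 0, discriminant D = b^2 - 4ac
Here a = 2, b = 0, c = 6
D = (0)^2 - 4(2)(6) = 0 - 48 = -48

D = -48 < 0
The equation has no real roots (2 complex conjugate roots).

Discriminant = -48, no real roots (2 complex conjugate roots)


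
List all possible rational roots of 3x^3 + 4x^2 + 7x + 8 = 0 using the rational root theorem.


Rational root theorem: possible roots are ±p/q where:
  p divides the constant term (8): p ∈ {1, 2, 4, 8}
  q divides the leading coefficient (3): q ∈ {1, 3}

All possible rational roots: -8, -4, -8/3, -2, -4/3, -1, -2/3, -1/3, 1/3, 2/3, 1, 4/3, 2, 8/3, 4, 8

-8, -4, -8/3, -2, -4/3, -1, -2/3, -1/3, 1/3, 2/3, 1, 4/3, 2, 8/3, 4, 8


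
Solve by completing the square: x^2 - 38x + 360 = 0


Start: x^2 - 38x + 360 = 0
Move constant: x^2 - 38x = -360
Half of -38 is -19, squared is 361
Add 361 to both sides: x^2 - 38x + 361 = 1
(x - 19)^2 = 1
x - 19 = ±1
x = 19 + 1 = 20 or x = 19 - 1 = 18

x = 18, x = 20


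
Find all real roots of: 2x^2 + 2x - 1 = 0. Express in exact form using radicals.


Using the quadratic formula: x = (-b ± sqrt(b^2 - 4ac)) / (2a)
Here a = 2, b = 2, c = -1
Discriminant = b^2 - 4ac = 2^2 - 4(2)(-1) = 4 + 8 = 12
Since discriminant = 12 > 0, there are two real roots.
x = (-2 ± 2*sqrt(3)) / 4
Simplifying: x = (-1 ± sqrt(3)) / 2
Numerically: x ≈ 0.3660 or x ≈ -1.3660

x = (-1 + sqrt(3)) / 2 or x = (-1 - sqrt(3)) / 2


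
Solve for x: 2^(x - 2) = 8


Express both sides with the same base.
8 = 2^3
Since the bases match, equate exponents: x - 2 = 3
So x = 3 - (-2) = 5

x = 5


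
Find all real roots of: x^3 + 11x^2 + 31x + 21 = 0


Let p(x) = x^3 + 11x^2 + 31x + 21. By the rational root theorem (leading coefficient 1), any rational root is an integer divisor of 21: try ±1, ±2, ... in turn.
Test x = 1: value = 64 ≠ 0.
Test x = -1: value = 0 ✓, so (x + 1) is a factor.
Synthetic division by (x + 1): bring down 1; 1(-1) + 11 = 10; 10(-1) + 31 = 21; 21(-1) + 21 = 0 → quotient x^2 + 10x + 21, remainder 0.
Solve the quadratic x^2 + 10x + 21 = 0: discriminant = 10^2 - 4(1)(21) = 100 - 84 = 16.
sqrt(16) = 4, so x = (-10 ± 4)/2: x = -3 or x = -7.

x = -7, x = -3, x = -1


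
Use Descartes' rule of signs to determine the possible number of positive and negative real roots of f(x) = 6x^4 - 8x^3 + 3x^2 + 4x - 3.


Descartes' rule of signs:

For positive roots, count sign changes in f(x) = 6x^4 - 8x^3 + 3x^2 + 4x - 3:
Signs of coefficients: +, -, +, +, -
Number of sign changes: 3
Possible positive real roots: 3, 1

For negative roots, examine f(-x) = 6x^4 + 8x^3 + 3x^2 - 4x - 3:
Signs of coefficients: +, +, +, -, -
Number of sign changes: 1
Possible negative real roots: 1

Positive roots: 3 or 1; Negative roots: 1


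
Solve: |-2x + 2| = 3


An absolute value equation |expr| = 3 gives two cases:
Case 1: -2x + 2 = 3
  -2x = 1, so x = -1/2
Case 2: -2x + 2 = -3
  -2x = -5, so x = 5/2

x = -1/2, x = 5/2


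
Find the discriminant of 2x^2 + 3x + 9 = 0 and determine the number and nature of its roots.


For ax^2 + bx + c = 0, discriminant D = b^2 - 4ac
Here a = 2, b = 3, c = 9
D = (3)^2 - 4(2)(9) = 9 - 72 = -63

D = -63 < 0
The equation has no real roots (2 complex conjugate roots).

Discriminant = -63, no real roots (2 complex conjugate roots)


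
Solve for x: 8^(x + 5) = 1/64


Express both sides with the same base.
1/64 = 8^(-2)
Since the bases match, equate exponents: x + 5 = -2
So x = -2 - (5) = -7

x = -7


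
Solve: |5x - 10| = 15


An absolute value equation |expr| = 15 gives two cases:
Case 1: 5x - 10 = 15
  5x = 25, so x = 5
Case 2: 5x - 10 = -15
  5x = -5, so x = -1

x = -1, x = 5


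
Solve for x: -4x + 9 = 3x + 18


Starting with: -4x + 9 = 3x + 18
Move all x terms to left: (-4 - 3)x = 18 - 9
Simplify: -7x = 9
Divide both sides by -7: x = -9/7

x = -9/7


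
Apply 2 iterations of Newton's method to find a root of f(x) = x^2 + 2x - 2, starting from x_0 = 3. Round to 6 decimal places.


Newton's method: x_(n+1) = x_n - f(x_n)/f'(x_n)
f(x) = x^2 + 2x - 2
f'(x) = 2x + 2

Iteration 1:
  f(3.000000) = 13.000000
  f'(3.000000) = 8.000000
  x_1 = 3.000000 - (13.000000)/(8.000000) = 1.375000

Iteration 2:
  f(1.375000) = 2.640625
  f'(1.375000) = 4.750000
  x_2 = 1.375000 - (2.640625)/(4.750000) = 0.819079

x_2 = 0.819079


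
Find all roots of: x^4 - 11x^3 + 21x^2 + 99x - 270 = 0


Let p(x) = x^4 - 11x^3 + 21x^2 + 99x - 270. By the rational root theorem (leading coefficient 1), any rational root is an integer divisor of 270: try ±1, ±2, ... in turn.
Test x = 1: value = -160 ≠ 0.
Test x = -1: value = -336 ≠ 0.
Test x = 2: value = -60 ≠ 0.
Test x = -2: value = -280 ≠ 0.
Test x = 3: value = 0 ✓, so (x - 3) is a factor.
Synthetic division by (x - 3): bring down 1; 1(3) - 11 = -8; (-8)(3) + 21 = -3; (-3)(3) + 99 = 90; 90(3) - 270 = 0 → quotient x^3 - 8x^2 - 3x + 90, remainder 0.
Continue with the quotient x^3 - 8x^2 - 3x + 90 (candidates must divide 90; re-test x = 3 first in case it repeats).
Test x = 3: value = 36 ≠ 0.
Test x = -3: value = 0 ✓, so (x + 3) is a factor.
Synthetic division by (x + 3): bring down 1; 1(-3) - 8 = -11; (-11)(-3) - 3 = 30; 30(-3) + 90 = 0 → quotient x^2 - 11x + 30, remainder 0.
Solve the quadratic x^2 - 11x + 30 = 0: discriminant = (-11)^2 - 4(1)(30) = 121 - 120 = 1.
sqrt(1) = 1, so x = (11 ± 1)/2: x = 6 or x = 5.
Collecting all roots found:

x = -3, x = 3, x = 5, x = 6


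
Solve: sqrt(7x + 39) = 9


Square both sides: 7x + 39 = 9^2 = 81
7x = 81 - 39 = 42
x = 6
Check: sqrt(7*6 + 39) = sqrt(81) = 9 ✓

x = 6


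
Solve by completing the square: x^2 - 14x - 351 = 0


Start: x^2 - 14x - 351 = 0
Move constant: x^2 - 14x = 351
Half of -14 is -7, squared is 49
Add 49 to both sides: x^2 - 14x + 49 = 400
(x - 7)^2 = 400
x - 7 = ±20
x = 7 + 20 = 27 or x = 7 - 20 = -13

x = -13, x = 27


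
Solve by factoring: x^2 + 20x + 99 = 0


We need two numbers that multiply to 99 and add to 20.
Those numbers are 9 and 11 (since 9 * 11 = 99 and 9 + 11 = 20).
So x^2 + 20x + 99 = (x + 9)(x + 11) = 0
Setting each factor to zero: x = -9 or x = -11

x = -11, x = -9


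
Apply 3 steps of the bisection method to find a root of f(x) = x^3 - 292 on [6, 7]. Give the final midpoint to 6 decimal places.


f(x) = x^3 - 292
f(6) = -76 < 0
f(7) = 51 > 0

Step 1: midpoint = (6.000000 + 7.000000)/2 = 6.500000
  f(6.500000) = -17.375000
  f(mid) < 0, so root is in [6.500000, 7.000000]

Step 2: midpoint = (6.500000 + 7.000000)/2 = 6.750000
  f(6.750000) = 15.546875
  f(mid) > 0, so root is in [6.500000, 6.750000]

Step 3: midpoint = (6.500000 + 6.750000)/2 = 6.625000
  f(6.625000) = -1.224609
  f(mid) < 0, so root is in [6.625000, 6.750000]

midpoint = 6.625000


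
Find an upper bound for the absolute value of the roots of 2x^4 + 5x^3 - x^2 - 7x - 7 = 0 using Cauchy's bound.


Cauchy's bound: all roots r satisfy |r| <= 1 + max(|a_i/a_n|) for i = 0,...,n-1
where a_n is the leading coefficient.

Coefficients: [2, 5, -1, -7, -7]
Leading coefficient a_n = 2
Ratios |a_i/a_n|: 5/2, 1/2, 7/2, 7/2
Maximum ratio: 7/2
Cauchy's bound: |r| <= 1 + 7/2 = 9/2

Upper bound = 9/2


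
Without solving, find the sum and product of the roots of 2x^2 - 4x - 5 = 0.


By Vieta's formulas for ax^2 + bx + c = 0:
  Sum of roots = -b/a
  Product of roots = c/a

Here a = 2, b = -4, c = -5
Sum = -(-4)/2 = 2
Product = -5/2 = -5/2

Sum = 2, Product = -5/2


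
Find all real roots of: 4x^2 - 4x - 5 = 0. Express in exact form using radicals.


Using the quadratic formula: x = (-b ± sqrt(b^2 - 4ac)) / (2a)
Here a = 4, b = -4, c = -5
Discriminant = b^2 - 4ac = (-4)^2 - 4(4)(-5) = 16 + 80 = 96
Since discriminant = 96 > 0, there are two real roots.
x = (4 ± 4*sqrt(6)) / 8
Simplifying: x = (1 ± sqrt(6)) / 2
Numerically: x ≈ 1.7247 or x ≈ -0.7247

x = (1 + sqrt(6)) / 2 or x = (1 - sqrt(6)) / 2


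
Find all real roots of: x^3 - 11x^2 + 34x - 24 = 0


Let p(x) = x^3 - 11x^2 + 34x - 24. By the rational root theorem (leading coefficient 1), any rational root is an integer divisor of 24: try ±1, ±2, ... in turn.
Test x = 1: value = 0 ✓, so (x - 1) is a factor.
Synthetic division by (x - 1): bring down 1; 1(1) - 11 = -10; (-10)(1) + 34 = 24; 24(1) - 24 = 0 → quotient x^2 - 10x + 24, remainder 0.
Solve the quadratic x^2 - 10x + 24 = 0: discriminant = (-10)^2 - 4(1)(24) = 100 - 96 = 4.
sqrt(4) = 2, so x = (10 ± 2)/2: x = 6 or x = 4.

x = 1, x = 4, x = 6


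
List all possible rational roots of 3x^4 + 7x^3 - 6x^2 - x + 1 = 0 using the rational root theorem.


Rational root theorem: possible roots are ±p/q where:
  p divides the constant term (1): p ∈ {1}
  q divides the leading coefficient (3): q ∈ {1, 3}

All possible rational roots: -1, -1/3, 1/3, 1

-1, -1/3, 1/3, 1


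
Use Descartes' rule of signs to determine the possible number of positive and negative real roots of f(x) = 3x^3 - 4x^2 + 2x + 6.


Descartes' rule of signs:

For positive roots, count sign changes in f(x) = 3x^3 - 4x^2 + 2x + 6:
Signs of coefficients: +, -, +, +
Number of sign changes: 2
Possible positive real roots: 2, 0

For negative roots, examine f(-x) = -3x^3 - 4x^2 - 2x + 6:
Signs of coefficients: -, -, -, +
Number of sign changes: 1
Possible negative real roots: 1

Positive roots: 2 or 0; Negative roots: 1


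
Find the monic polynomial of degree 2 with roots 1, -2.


A monic polynomial with roots 1, -2 is:
p(x) = (x - 1)(x + 2)
After multiplying by (x - 1): x - 1
After multiplying by (x + 2): x^2 + x - 2

x^2 + x - 2


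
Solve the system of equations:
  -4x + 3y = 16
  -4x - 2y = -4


Using Cramer's rule:
Determinant D = (-4)(-2) - (-4)(3) = 8 + 12 = 20
Dx = (16)(-2) - (-4)(3) = -32 + 12 = -20
Dy = (-4)(-4) - (-4)(16) = 16 + 64 = 80
x = Dx/D = -20/20 = -1
y = Dy/D = 80/20 = 4

x = -1, y = 4


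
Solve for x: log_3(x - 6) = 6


Convert to exponential form: x - 6 = 3^6 = 729
x = 729 + 6 = 735
Check: log_3(735 - 6) = log_3(729) = log_3(729) = 6 ✓

x = 735


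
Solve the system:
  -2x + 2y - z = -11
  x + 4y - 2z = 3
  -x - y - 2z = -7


Using Cramer's rule. Expand each determinant along the first row.
D  = (-2)*[4*(-2) - (-2)*(-1)] - 2*[1*(-2) - (-2)*(-1)] + (-1)*[1*(-1) - 4*(-1)]
  = (-2)*(-10) - 2*(-4) + (-1)*(3) = 25
Dx = (-11)*[4*(-2) - (-2)*(-1)] - 2*[3*(-2) - (-2)*(-7)] + (-1)*[3*(-1) - 4*(-7)]
  = (-11)*(-10) - 2*(-20) + (-1)*(25) = 125
Dy = (-2)*[3*(-2) - (-2)*(-7)] - (-11)*[1*(-2) - (-2)*(-1)] + (-1)*[1*(-7) - 3*(-1)]
  = (-2)*(-20) - (-11)*(-4) + (-1)*(-4) = 0
Dz = (-2)*[4*(-7) - 3*(-1)] - 2*[1*(-7) - 3*(-1)] + (-11)*[1*(-1) - 4*(-1)]
  = (-2)*(-25) - 2*(-4) + (-11)*(3) = 25
x = Dx/D = 125/25 = 5, y = Dy/D = 0/25 = 0, z = Dz/D = 25/25 = 1
Check eq1: (-2)(5) + (2)(0) + (-1)(1) = -11 = -11 ✓
Check eq2: (1)(5) + (4)(0) + (-2)(1) = 3 = 3 ✓
Check eq3: (-1)(5) + (-1)(0) + (-2)(1) = -7 = -7 ✓

x = 5, y = 0, z = 1


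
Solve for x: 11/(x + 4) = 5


Multiply both sides by (x + 4): 11 = 5(x + 4)
Distribute: 11 = 5x + 20
5x = 11 - 20 = -9
x = -9/5

x = -9/5


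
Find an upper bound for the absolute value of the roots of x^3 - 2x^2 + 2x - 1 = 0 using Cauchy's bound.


Cauchy's bound: all roots r satisfy |r| <= 1 + max(|a_i/a_n|) for i = 0,...,n-1
where a_n is the leading coefficient.

Coefficients: [1, -2, 2, -1]
Leading coefficient a_n = 1
Ratios |a_i/a_n|: 2, 2, 1
Maximum ratio: 2
Cauchy's bound: |r| <= 1 + 2 = 3

Upper bound = 3


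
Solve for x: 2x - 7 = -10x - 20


Starting with: 2x - 7 = -10x - 20
Move all x terms to left: (2 + 10)x = -20 + 7
Simplify: 12x = -13
Divide both sides by 12: x = -13/12

x = -13/12


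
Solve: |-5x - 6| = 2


An absolute value equation |expr| = 2 gives two cases:
Case 1: -5x - 6 = 2
  -5x = 8, so x = -8/5
Case 2: -5x - 6 = -2
  -5x = 4, so x = -4/5

x = -8/5, x = -4/5


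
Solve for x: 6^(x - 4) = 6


Express both sides with the same base.
6 = 6^1
Since the bases match, equate exponents: x - 4 = 1
So x = 1 - (-4) = 5

x = 5


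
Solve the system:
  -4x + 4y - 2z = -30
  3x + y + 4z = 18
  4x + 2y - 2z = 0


Using Cramer's rule. Expand each determinant along the first row.
D  = (-4)*[1*(-2) - 4*2] - 4*[3*(-2) - 4*4] + (-2)*[3*2 - 1*4]
  = (-4)*(-10) - 4*(-22) + (-2)*(2) = 124
Dx = (-30)*[1*(-2) - 4*2] - 4*[18*(-2) - 4*0] + (-2)*[18*2 - 1*0]
  = (-30)*(-10) - 4*(-36) + (-2)*(36) = 372
Dy = (-4)*[18*(-2) - 4*0] - (-30)*[3*(-2) - 4*4] + (-2)*[3*0 - 18*4]
  = (-4)*(-36) - (-30)*(-22) + (-2)*(-72) = -372
Dz = (-4)*[1*0 - 18*2] - 4*[3*0 - 18*4] + (-30)*[3*2 - 1*4]
  = (-4)*(-36) - 4*(-72) + (-30)*(2) = 372
x = Dx/D = 372/124 = 3, y = Dy/D = -372/124 = -3, z = Dz/D = 372/124 = 3
Check eq1: (-4)(3) + (4)(-3) + (-2)(3) = -30 = -30 ✓
Check eq2: (3)(3) + (1)(-3) + (4)(3) = 18 = 18 ✓
Check eq3: (4)(3) + (2)(-3) + (-2)(3) = 0 = 0 ✓

x = 3, y = -3, z = 3


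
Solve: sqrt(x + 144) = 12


Square both sides: x + 144 = 12^2 = 144
x = 144 - 144 = 0
x = 0
Check: sqrt(1*0 + 144) = sqrt(144) = 12 ✓

x = 0


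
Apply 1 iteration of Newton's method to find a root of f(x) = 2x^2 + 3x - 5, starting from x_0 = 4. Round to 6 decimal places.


Newton's method: x_(n+1) = x_n - f(x_n)/f'(x_n)
f(x) = 2x^2 + 3x - 5
f'(x) = 4x + 3

Iteration 1:
  f(4.000000) = 39.000000
  f'(4.000000) = 19.000000
  x_1 = 4.000000 - (39.000000)/(19.000000) = 1.947368

x_1 = 1.947368


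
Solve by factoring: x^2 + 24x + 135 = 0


We need two numbers that multiply to 135 and add to 24.
Those numbers are 15 and 9 (since 15 * 9 = 135 and 15 + 9 = 24).
So x^2 + 24x + 135 = (x + 15)(x + 9) = 0
Setting each factor to zero: x = -15 or x = -9

x = -15, x = -9


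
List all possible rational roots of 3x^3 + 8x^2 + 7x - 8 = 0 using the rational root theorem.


Rational root theorem: possible roots are ±p/q where:
  p divides the constant term (-8): p ∈ {1, 2, 4, 8}
  q divides the leading coefficient (3): q ∈ {1, 3}

All possible rational roots: -8, -4, -8/3, -2, -4/3, -1, -2/3, -1/3, 1/3, 2/3, 1, 4/3, 2, 8/3, 4, 8

-8, -4, -8/3, -2, -4/3, -1, -2/3, -1/3, 1/3, 2/3, 1, 4/3, 2, 8/3, 4, 8


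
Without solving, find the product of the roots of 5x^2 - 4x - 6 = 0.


By Vieta's formulas for ax^2 + bx + c = 0:
  Sum of roots = -b/a
  Product of roots = c/a

Here a = 5, b = -4, c = -6
Sum = -(-4)/5 = 4/5
Product = -6/5 = -6/5

Product = -6/5


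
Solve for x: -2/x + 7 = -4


Subtract 7 from both sides: -2/x = -11
Multiply both sides by x: -2 = -11 * x
Divide by -11: x = 2/11

x = 2/11


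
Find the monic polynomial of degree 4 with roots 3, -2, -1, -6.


A monic polynomial with roots 3, -2, -1, -6 is:
p(x) = (x - 3)(x + 2)(x + 1)(x + 6)
After multiplying by (x - 3): x - 3
After multiplying by (x + 2): x^2 - x - 6
After multiplying by (x + 1): x^3 - 7x - 6
After multiplying by (x + 6): x^4 + 6x^3 - 7x^2 - 48x - 36

x^4 + 6x^3 - 7x^2 - 48x - 36


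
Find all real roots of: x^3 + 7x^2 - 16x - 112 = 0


Let p(x) = x^3 + 7x^2 - 16x - 112. By the rational root theorem (leading coefficient 1), any rational root is an integer divisor of 112: try ±1, ±2, ... in turn.
Test x = 1: value = -120 ≠ 0.
Test x = -1: value = -90 ≠ 0.
Test x = 2: value = -108 ≠ 0.
Test x = -2: value = -60 ≠ 0.
Test x = 4: value = 0 ✓, so (x - 4) is a factor.
Synthetic division by (x - 4): bring down 1; 1(4) + 7 = 11; 11(4) - 16 = 28; 28(4) - 112 = 0 → quotient x^2 + 11x + 28, remainder 0.
Solve the quadratic x^2 + 11x + 28 = 0: discriminant = 11^2 - 4(1)(28) = 121 - 112 = 9.
sqrt(9) = 3, so x = (-11 ± 3)/2: x = -4 or x = -7.

x = -7, x = -4, x = 4


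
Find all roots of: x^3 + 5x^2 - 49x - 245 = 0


Let p(x) = x^3 + 5x^2 - 49x - 245. By the rational root theorem (leading coefficient 1), any rational root is an integer divisor of 245: try ±1, ±2, ... in turn.
Test x = 1: value = -288 ≠ 0.
Test x = -1: value = -192 ≠ 0.
Test x = 5: value = -240 ≠ 0.
Test x = -5: value = 0 ✓, so (x + 5) is a factor.
Synthetic division by (x + 5): bring down 1; 1(-5) + 5 = 0; 0(-5) - 49 = -49; (-49)(-5) - 245 = 0 → quotient x^2 - 49, remainder 0.
Solve the quadratic x^2 - 49 = 0: discriminant = 0^2 - 4(1)(-49) = 0 + 196 = 196.
sqrt(196) = 14, so x = (0 ± 14)/2: x = 7 or x = -7.
Collecting all roots found:

x = -7, x = -5, x = 7


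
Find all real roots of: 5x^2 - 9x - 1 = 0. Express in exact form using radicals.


Using the quadratic formula: x = (-b ± sqrt(b^2 - 4ac)) / (2a)
Here a = 5, b = -9, c = -1
Discriminant = b^2 - 4ac = (-9)^2 - 4(5)(-1) = 81 + 20 = 101
Since discriminant = 101 > 0, there are two real roots.
x = (9 ± sqrt(101)) / 10
Numerically: x ≈ 1.9050 or x ≈ -0.1050

x = (9 + sqrt(101)) / 10 or x = (9 - sqrt(101)) / 10


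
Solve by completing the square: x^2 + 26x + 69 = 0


Start: x^2 + 26x + 69 = 0
Move constant: x^2 + 26x = -69
Half of 26 is 13, squared is 169
Add 169 to both sides: x^2 + 26x + 169 = 100
(x + 13)^2 = 100
x + 13 = ±10
x = -13 + 10 = -3 or x = -13 - 10 = -23

x = -23, x = -3


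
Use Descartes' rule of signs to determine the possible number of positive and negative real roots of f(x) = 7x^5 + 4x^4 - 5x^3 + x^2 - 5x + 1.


Descartes' rule of signs:

For positive roots, count sign changes in f(x) = 7x^5 + 4x^4 - 5x^3 + x^2 - 5x + 1:
Signs of coefficients: +, +, -, +, -, +
Number of sign changes: 4
Possible positive real roots: 4, 2, 0

For negative roots, examine f(-x) = -7x^5 + 4x^4 + 5x^3 + x^2 + 5x + 1:
Signs of coefficients: -, +, +, +, +, +
Number of sign changes: 1
Possible negative real roots: 1

Positive roots: 4 or 2 or 0; Negative roots: 1


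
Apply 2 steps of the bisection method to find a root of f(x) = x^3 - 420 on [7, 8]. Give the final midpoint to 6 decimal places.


f(x) = x^3 - 420
f(7) = -77 < 0
f(8) = 92 > 0

Step 1: midpoint = (7.000000 + 8.000000)/2 = 7.500000
  f(7.500000) = 1.875000
  f(mid) > 0, so root is in [7.000000, 7.500000]

Step 2: midpoint = (7.000000 + 7.500000)/2 = 7.250000
  f(7.250000) = -38.921875
  f(mid) < 0, so root is in [7.250000, 7.500000]

midpoint = 7.250000


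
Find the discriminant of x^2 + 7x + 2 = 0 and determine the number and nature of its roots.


For ax^2 + bx + c = 0, discriminant D = b^2 - 4ac
Here a = 1, b = 7, c = 2
D = (7)^2 - 4(1)(2) = 49 - 8 = 41

D = 41 > 0 but not a perfect square
The equation has 2 distinct real irrational roots.

Discriminant = 41, 2 distinct real irrational roots


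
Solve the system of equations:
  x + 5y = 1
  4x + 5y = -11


Using Cramer's rule:
Determinant D = (1)(5) - (4)(5) = 5 - 20 = -15
Dx = (1)(5) - (-11)(5) = 5 + 55 = 60
Dy = (1)(-11) - (4)(1) = -11 - 4 = -15
x = Dx/D = 60/-15 = -4
y = Dy/D = -15/-15 = 1

x = -4, y = 1


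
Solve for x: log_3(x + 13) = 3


Convert to exponential form: x + 13 = 3^3 = 27
x = 27 - 13 = 14
Check: log_3(14 + 13) = log_3(27) = log_3(27) = 3 ✓

x = 14


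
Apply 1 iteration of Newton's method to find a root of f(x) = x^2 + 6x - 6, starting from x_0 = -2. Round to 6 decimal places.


Newton's method: x_(n+1) = x_n - f(x_n)/f'(x_n)
f(x) = x^2 + 6x - 6
f'(x) = 2x + 6

Iteration 1:
  f(-2.000000) = -14.000000
  f'(-2.000000) = 2.000000
  x_1 = -2.000000 - (-14.000000)/(2.000000) = 5.000000

x_1 = 5.000000


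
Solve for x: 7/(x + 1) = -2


Multiply both sides by (x + 1): 7 = -2(x + 1)
Distribute: 7 = -2x - 2
-2x = 7 + 2 = 9
x = -9/2

x = -9/2


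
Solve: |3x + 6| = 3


An absolute value equation |expr| = 3 gives two cases:
Case 1: 3x + 6 = 3
  3x = -3, so x = -1
Case 2: 3x + 6 = -3
  3x = -9, so x = -3

x = -3, x = -1


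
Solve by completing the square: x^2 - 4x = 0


Start: x^2 - 4x + 0 = 0
Move constant: x^2 - 4x = 0
Half of -4 is -2, squared is 4
Add 4 to both sides: x^2 - 4x + 4 = 4
(x - 2)^2 = 4
x - 2 = ±2
x = 2 + 2 = 4 or x = 2 - 2 = 0

x = 0, x = 4


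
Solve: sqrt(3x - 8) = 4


Square both sides: 3x - 8 = 4^2 = 16
3x = 16 + 8 = 24
x = 8
Check: sqrt(3*8 - 8) = sqrt(16) = 4 ✓

x = 8


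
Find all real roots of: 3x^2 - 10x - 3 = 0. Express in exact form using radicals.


Using the quadratic formula: x = (-b ± sqrt(b^2 - 4ac)) / (2a)
Here a = 3, b = -10, c = -3
Discriminant = b^2 - 4ac = (-10)^2 - 4(3)(-3) = 100 + 36 = 136
Since discriminant = 136 > 0, there are two real roots.
x = (10 ± 2*sqrt(34)) / 6
Simplifying: x = (5 ± sqrt(34)) / 3
Numerically: x ≈ 3.6103 or x ≈ -0.2770

x = (5 + sqrt(34)) / 3 or x = (5 - sqrt(34)) / 3


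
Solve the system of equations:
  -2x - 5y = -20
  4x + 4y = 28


Using Cramer's rule:
Determinant D = (-2)(4) - (4)(-5) = -8 + 20 = 12
Dx = (-20)(4) - (28)(-5) = -80 + 140 = 60
Dy = (-2)(28) - (4)(-20) = -56 + 80 = 24
x = Dx/D = 60/12 = 5
y = Dy/D = 24/12 = 2

x = 5, y = 2


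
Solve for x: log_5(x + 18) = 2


Convert to exponential form: x + 18 = 5^2 = 25
x = 25 - 18 = 7
Check: log_5(7 + 18) = log_5(25) = log_5(25) = 2 ✓

x = 7


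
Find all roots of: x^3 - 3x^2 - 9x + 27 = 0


Let p(x) = x^3 - 3x^2 - 9x + 27. By the rational root theorem (leading coefficient 1), any rational root is an integer divisor of 27: try ±1, ±2, ... in turn.
Test x = 1: value = 16 ≠ 0.
Test x = -1: value = 32 ≠ 0.
Test x = 3: value = 0 ✓, so (x - 3) is a factor.
Synthetic division by (x - 3): bring down 1; 1(3) - 3 = 0; 0(3) - 9 = -9; (-9)(3) + 27 = 0 → quotient x^2 - 9, remainder 0.
Solve the quadratic x^2 - 9 = 0: discriminant = 0^2 - 4(1)(-9) = 0 + 36 = 36.
sqrt(36) = 6, so x = (0 ± 6)/2: x = 3 or x = -3.
Collecting all roots found:

x = -3, x = 3 (multiplicity 2)


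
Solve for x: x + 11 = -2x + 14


Starting with: x + 11 = -2x + 14
Move all x terms to left: (1 + 2)x = 14 - 11
Simplify: 3x = 3
Divide both sides by 3: x = 1

x = 1


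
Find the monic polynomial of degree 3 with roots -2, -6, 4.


A monic polynomial with roots -2, -6, 4 is:
p(x) = (x + 2)(x + 6)(x - 4)
After multiplying by (x + 2): x + 2
After multiplying by (x + 6): x^2 + 8x + 12
After multiplying by (x - 4): x^3 + 4x^2 - 20x - 48

x^3 + 4x^2 - 20x - 48


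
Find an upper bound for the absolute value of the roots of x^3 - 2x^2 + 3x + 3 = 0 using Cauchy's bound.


Cauchy's bound: all roots r satisfy |r| <= 1 + max(|a_i/a_n|) for i = 0,...,n-1
where a_n is the leading coefficient.

Coefficients: [1, -2, 3, 3]
Leading coefficient a_n = 1
Ratios |a_i/a_n|: 2, 3, 3
Maximum ratio: 3
Cauchy's bound: |r| <= 1 + 3 = 4

Upper bound = 4


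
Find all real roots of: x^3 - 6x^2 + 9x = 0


The constant term is 0, so x = 0 is a root. Factor out x:
  x(x^2 - 6x + 9) = 0
Solve the quadratic x^2 - 6x + 9 = 0: discriminant = (-6)^2 - 4(1)(9) = 36 - 36 = 0.
Discriminant = 0, so a double root: x = 6/2 = 3.

x = 0, x = 3 (multiplicity 2)


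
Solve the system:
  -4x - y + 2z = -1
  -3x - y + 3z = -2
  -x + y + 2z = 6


Using Cramer's rule. Expand each determinant along the first row.
D  = (-4)*[(-1)*2 - 3*1] - (-1)*[(-3)*2 - 3*(-1)] + 2*[(-3)*1 - (-1)*(-1)]
  = (-4)*(-5) - (-1)*(-3) + 2*(-4) = 9
Dx = (-1)*[(-1)*2 - 3*1] - (-1)*[(-2)*2 - 3*6] + 2*[(-2)*1 - (-1)*6]
  = (-1)*(-5) - (-1)*(-22) + 2*(4) = -9
Dy = (-4)*[(-2)*2 - 3*6] - (-1)*[(-3)*2 - 3*(-1)] + 2*[(-3)*6 - (-2)*(-1)]
  = (-4)*(-22) - (-1)*(-3) + 2*(-20) = 45
Dz = (-4)*[(-1)*6 - (-2)*1] - (-1)*[(-3)*6 - (-2)*(-1)] + (-1)*[(-3)*1 - (-1)*(-1)]
  = (-4)*(-4) - (-1)*(-20) + (-1)*(-4) = 0
x = Dx/D = -9/9 = -1, y = Dy/D = 45/9 = 5, z = Dz/D = 0/9 = 0
Check eq1: (-4)(-1) + (-1)(5) + (2)(0) = -1 = -1 ✓
Check eq2: (-3)(-1) + (-1)(5) + (3)(0) = -2 = -2 ✓
Check eq3: (-1)(-1) + (1)(5) + (2)(0) = 6 = 6 ✓

x = -1, y = 5, z = 0


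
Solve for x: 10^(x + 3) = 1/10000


Express both sides with the same base.
1/10000 = 10^(-4)
Since the bases match, equate exponents: x + 3 = -4
So x = -4 - (3) = -7

x = -7


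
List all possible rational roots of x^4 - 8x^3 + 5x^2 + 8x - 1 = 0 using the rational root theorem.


Rational root theorem: possible roots are ±p/q where:
  p divides the constant term (-1): p ∈ {1}
  q divides the leading coefficient (1): q ∈ {1}

All possible rational roots: -1, 1

-1, 1
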